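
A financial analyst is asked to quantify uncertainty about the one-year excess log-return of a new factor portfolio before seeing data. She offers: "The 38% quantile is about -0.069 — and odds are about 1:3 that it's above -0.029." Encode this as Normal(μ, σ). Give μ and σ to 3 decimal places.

The p-quantile of Normal(μ,σ) is μ + z_p·σ, with z_{0.38} = -0.3055 and z_{0.75} = 0.6745.
Eliminate σ: μ = (z₂·x₁ − z₁·x₂)/(z₂ − z₁) = (0.6745·-0.069 − (-0.3055)·-0.029)/0.98 = -0.057.
Then σ = (x₂ − x₁)/(z₂ − z₁) = (-0.029 − -0.069)/0.98 = 0.041.

μ = -0.057, σ = 0.041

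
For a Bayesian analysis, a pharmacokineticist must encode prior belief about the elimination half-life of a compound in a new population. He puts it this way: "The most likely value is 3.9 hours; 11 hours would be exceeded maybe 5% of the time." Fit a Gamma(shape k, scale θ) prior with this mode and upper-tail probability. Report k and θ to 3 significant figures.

Gamma(k,θ) with k>1 has mode (k−1)θ, so θ = 3.9/(k−1).
Need P(X < 11) = 0.95 with θ tied to k this way. Start at k = 2, θ = 3.9: P(X<11) ≈ 0.772.
Too low — raise k to concentrate. Iterating converges to k ≈ 3.49.
Then θ = 3.9/(3.49−1) ≈ 1.57.

k ≈ 3.49, θ ≈ 1.57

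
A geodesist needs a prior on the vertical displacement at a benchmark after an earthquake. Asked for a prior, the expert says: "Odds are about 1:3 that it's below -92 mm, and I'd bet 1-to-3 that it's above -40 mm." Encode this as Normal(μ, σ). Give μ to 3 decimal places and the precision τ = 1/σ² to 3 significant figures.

The p-quantile of Normal(μ,σ) is μ + z_p·σ, with z_{0.25} = -0.6745 and z_{0.75} = 0.6745.
Eliminate σ: μ = (z₂·x₁ − z₁·x₂)/(z₂ − z₁) = (0.6745·-92 − (-0.6745)·-40)/1.349 = -66.000.
Then σ = (x₂ − x₁)/(z₂ − z₁) = (-40 − -92)/1.349 = 38.548.
Precision τ = 1/σ² = 1/38.55² = 0.000673.

μ = -66.000, τ = 0.000673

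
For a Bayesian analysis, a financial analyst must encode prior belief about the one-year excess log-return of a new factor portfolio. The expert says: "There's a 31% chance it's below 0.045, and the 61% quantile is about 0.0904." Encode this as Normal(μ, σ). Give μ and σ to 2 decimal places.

The p-quantile of Normal(μ,σ) is μ + z_p·σ, with z_{0.31} = -0.4959 and z_{0.61} = 0.2793.
Eliminate σ: μ = (z₂·x₁ − z₁·x₂)/(z₂ − z₁) = (0.2793·0.045 − (-0.4959)·0.0904)/0.7752 = 0.07.
Then σ = (x₂ − x₁)/(z₂ − z₁) = (0.0904 − 0.045)/0.7752 = 0.06.

μ = 0.07, σ = 0.06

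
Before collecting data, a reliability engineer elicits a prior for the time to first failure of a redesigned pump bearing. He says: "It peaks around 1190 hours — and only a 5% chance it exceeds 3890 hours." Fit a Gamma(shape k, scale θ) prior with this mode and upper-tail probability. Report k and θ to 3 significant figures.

Gamma(k,θ) with k>1 has mode (k−1)θ, so θ = 1190/(k−1).
Need P(X < 3890) = 0.95 with θ tied to k this way. Start at k = 2, θ = 1190: P(X<3890) ≈ 0.838.
Too low — raise k to concentrate. Iterating converges to k ≈ 2.86.
Then θ = 1190/(2.86−1) ≈ 639.

k ≈ 2.86, θ ≈ 639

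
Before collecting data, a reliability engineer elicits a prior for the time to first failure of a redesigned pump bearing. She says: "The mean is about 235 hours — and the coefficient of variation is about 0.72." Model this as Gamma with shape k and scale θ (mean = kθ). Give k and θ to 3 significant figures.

For Gamma(k, scale θ): mean = kθ, variance = kθ², so CV = 1/√k.
CV = 0.72, hence k = 1/CV² = 1.93.
Then θ = mean/k = 235/1.93 = 122.

k ≈ 1.93, θ ≈ 122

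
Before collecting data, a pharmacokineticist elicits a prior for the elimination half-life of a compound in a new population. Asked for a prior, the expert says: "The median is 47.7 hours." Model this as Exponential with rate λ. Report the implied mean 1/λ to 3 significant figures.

mean ≈ 68.8 hours

Exponential median = ln 2 / λ, so λ = ln 2 / 47.7 = 0.0145.
Mean = 1/λ = 68.8 hours.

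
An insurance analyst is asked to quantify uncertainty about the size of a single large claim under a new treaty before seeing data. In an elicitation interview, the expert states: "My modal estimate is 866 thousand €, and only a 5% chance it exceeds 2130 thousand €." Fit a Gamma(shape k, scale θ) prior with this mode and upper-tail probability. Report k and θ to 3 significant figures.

k ≈ 4.36, θ ≈ 258

Gamma(k,θ) with k>1 has mode (k−1)θ, so θ = 866/(k−1).
Need P(X < 2130) = 0.95 with θ tied to k this way. Start at k = 2, θ = 866: P(X<2130) ≈ 0.704.
Too low — raise k to concentrate. Iterating converges to k ≈ 4.36.
Then θ = 866/(4.36−1) ≈ 258.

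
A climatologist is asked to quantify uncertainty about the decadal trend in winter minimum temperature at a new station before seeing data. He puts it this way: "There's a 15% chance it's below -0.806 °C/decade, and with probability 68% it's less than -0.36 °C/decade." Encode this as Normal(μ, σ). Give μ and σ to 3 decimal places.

For Normal(μ,σ), the p-quantile is μ + z_p·σ. Here z_{0.15} = -1.036, z_{0.68} = 0.4677.
So -0.806 = μ − 1.036σ and -0.36 = μ + 0.4677σ.
Subtracting: σ = (-0.36 − -0.806)/(0.4677 − (-1.036)) = 0.297.
Then μ = -0.806 − (-1.036)·0.297 = -0.499.

μ = -0.499, σ = 0.297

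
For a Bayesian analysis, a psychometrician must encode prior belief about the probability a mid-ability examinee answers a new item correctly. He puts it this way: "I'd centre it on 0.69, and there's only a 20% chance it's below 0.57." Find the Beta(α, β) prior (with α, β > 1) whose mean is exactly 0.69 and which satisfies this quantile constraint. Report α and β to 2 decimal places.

With mean 0.69 fixed, write α = 0.69s, β = 0.31s where s = α+β.
Need P(θ < 0.57) = 0.2 under Beta(0.69s, 0.31s). Normal approximation: (q−m)/√(m(1−m)/s) ≈ z_{0.2} = -0.842, so s ≈ 0.69·0.31·(-0.842)²/(0.57−0.69)² = 10.5.
At s = 10.5: P(θ<0.57) ≈ 0.194. Adjusting to match 0.2 gives s ≈ 9.86.
So α = 0.69·9.86 ≈ 6.80, β = 0.31·9.86 ≈ 3.06.

α ≈ 6.80, β ≈ 3.06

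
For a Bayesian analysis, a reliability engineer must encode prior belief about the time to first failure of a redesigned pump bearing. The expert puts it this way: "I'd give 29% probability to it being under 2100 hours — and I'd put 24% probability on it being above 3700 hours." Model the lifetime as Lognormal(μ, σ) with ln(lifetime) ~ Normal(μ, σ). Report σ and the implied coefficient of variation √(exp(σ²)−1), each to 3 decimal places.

σ ≈ 0.450, CV ≈ 0.473

If T ~ Lognormal(μ,σ) then ln T ~ Normal(μ,σ), so the p-quantile of ln T is μ + z_p·σ.
ln(2100) = 7.65 and ln(3700) = 8.216; z_{0.29} = -0.5534, z_{0.76} = 0.7063.
σ = (8.216 − 7.65)/(0.7063 − (-0.5534)) = 0.450.
μ = 7.65 − (-0.5534)·0.450 = 7.899.
CV = √(exp(σ²)−1) = √(exp(0.2022)−1) = 0.473.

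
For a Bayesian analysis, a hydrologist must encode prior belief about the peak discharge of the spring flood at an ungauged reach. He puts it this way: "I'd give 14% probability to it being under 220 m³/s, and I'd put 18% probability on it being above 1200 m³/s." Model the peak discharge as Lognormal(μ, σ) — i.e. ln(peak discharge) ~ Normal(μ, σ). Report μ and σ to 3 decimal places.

If T ~ Lognormal(μ,σ) then ln T ~ Normal(μ,σ), so the p-quantile of ln T is μ + z_p·σ.
ln(220) = 5.394 and ln(1200) = 7.09; z_{0.14} = -1.08, z_{0.82} = 0.9154.
σ = (7.09 − 5.394)/(0.9154 − (-1.08)) = 0.850.
μ = 5.394 − (-1.08)·0.850 = 6.312.

μ ≈ 6.312, σ ≈ 0.850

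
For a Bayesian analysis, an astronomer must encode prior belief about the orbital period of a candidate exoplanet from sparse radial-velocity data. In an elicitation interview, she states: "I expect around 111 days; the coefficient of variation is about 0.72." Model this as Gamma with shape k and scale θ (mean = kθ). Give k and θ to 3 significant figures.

k ≈ 1.93, θ ≈ 57.5

For Gamma(k, scale θ): mean = kθ, variance = kθ², so CV = 1/√k.
CV = 0.72, hence k = 1/CV² = 1.93.
Then θ = mean/k = 111/1.93 = 57.5.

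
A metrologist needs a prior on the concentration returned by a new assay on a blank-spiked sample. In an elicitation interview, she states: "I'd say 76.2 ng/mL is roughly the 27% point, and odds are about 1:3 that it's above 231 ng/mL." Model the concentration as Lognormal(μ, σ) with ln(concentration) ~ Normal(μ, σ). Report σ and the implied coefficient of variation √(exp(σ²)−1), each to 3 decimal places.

If T ~ Lognormal(μ,σ) then ln T ~ Normal(μ,σ), so the p-quantile of ln T is μ + z_p·σ.
ln(76.2) = 4.333 and ln(231) = 5.442; z_{0.27} = -0.6128, z_{0.75} = 0.6745.
σ = (5.442 − 4.333)/(0.6745 − (-0.6128)) = 0.862.
μ = 4.333 − (-0.6128)·0.862 = 4.861.
CV = √(exp(σ²)−1) = √(exp(0.7422)−1) = 1.049.

σ ≈ 0.862, CV ≈ 1.049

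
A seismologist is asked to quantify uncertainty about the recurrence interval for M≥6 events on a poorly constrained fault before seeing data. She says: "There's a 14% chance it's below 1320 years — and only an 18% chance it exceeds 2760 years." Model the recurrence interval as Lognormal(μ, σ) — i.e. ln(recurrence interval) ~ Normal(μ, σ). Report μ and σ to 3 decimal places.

μ ≈ 7.585, σ ≈ 0.370

If T ~ Lognormal(μ,σ) then ln T ~ Normal(μ,σ), so the p-quantile of ln T is μ + z_p·σ.
ln(1320) = 7.185 and ln(2760) = 7.923; z_{0.14} = -1.08, z_{0.82} = 0.9154.
σ = (7.923 − 7.185)/(0.9154 − (-1.08)) = 0.370.
μ = 7.185 − (-1.08)·0.370 = 7.585.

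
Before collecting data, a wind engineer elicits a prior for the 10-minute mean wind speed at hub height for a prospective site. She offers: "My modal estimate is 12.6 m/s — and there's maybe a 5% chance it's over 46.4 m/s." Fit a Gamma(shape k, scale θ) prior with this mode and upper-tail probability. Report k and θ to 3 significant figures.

k ≈ 2.51, θ ≈ 8.37

Gamma(k,θ) with k>1 has mode (k−1)θ, so θ = 12.6/(k−1).
Need P(X < 46.4) = 0.95 with θ tied to k this way. Start at k = 2, θ = 12.6: P(X<46.4) ≈ 0.882.
Too low — raise k to concentrate. Iterating converges to k ≈ 2.51.
Then θ = 12.6/(2.51−1) ≈ 8.37.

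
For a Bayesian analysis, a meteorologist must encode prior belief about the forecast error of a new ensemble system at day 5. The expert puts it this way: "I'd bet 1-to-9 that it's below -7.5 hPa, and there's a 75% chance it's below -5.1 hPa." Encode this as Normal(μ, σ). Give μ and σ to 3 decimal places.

For Normal(μ,σ), the p-quantile is μ + z_p·σ. Here z_{0.1} = -1.282, z_{0.75} = 0.6745.
So -7.5 = μ − 1.282σ and -5.1 = μ + 0.6745σ.
Subtracting: σ = (-5.1 − -7.5)/(0.6745 − (-1.282)) = 1.227.
Then μ = -7.5 − (-1.282)·1.227 = -5.928.

μ = -5.928, σ = 1.227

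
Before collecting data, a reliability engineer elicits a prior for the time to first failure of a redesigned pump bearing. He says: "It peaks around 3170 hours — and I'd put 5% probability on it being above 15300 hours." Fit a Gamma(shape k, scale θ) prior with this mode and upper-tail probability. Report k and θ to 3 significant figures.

Gamma(k,θ) with k>1 has mode (k−1)θ, so θ = 3170/(k−1).
Need P(X < 15300) = 0.95 with θ tied to k this way. Start at k = 2, θ = 3170: P(X<15300) ≈ 0.953.
Too high — lower k to spread out. Iterating converges to k ≈ 1.97.
Then θ = 3170/(1.97−1) ≈ 3250.

k ≈ 1.97, θ ≈ 3250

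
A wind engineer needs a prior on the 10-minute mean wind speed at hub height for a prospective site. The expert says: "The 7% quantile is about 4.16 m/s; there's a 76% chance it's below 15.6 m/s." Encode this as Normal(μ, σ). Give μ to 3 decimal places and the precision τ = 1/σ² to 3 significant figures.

For Normal(μ,σ), the p-quantile is μ + z_p·σ. Here z_{0.07} = -1.476, z_{0.76} = 0.7063.
So 4.16 = μ − 1.476σ and 15.6 = μ + 0.7063σ.
Subtracting: σ = (15.6 − 4.16)/(0.7063 − (-1.476)) = 5.243.
Then μ = 4.16 − (-1.476)·5.243 = 11.897.
Precision τ = 1/σ² = 1/5.243² = 0.0364.

μ = 11.897, τ = 0.0364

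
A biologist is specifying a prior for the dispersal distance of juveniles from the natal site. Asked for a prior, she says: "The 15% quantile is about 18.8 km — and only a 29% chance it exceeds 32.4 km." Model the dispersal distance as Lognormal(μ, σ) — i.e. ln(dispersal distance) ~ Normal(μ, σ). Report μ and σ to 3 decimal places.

μ ≈ 3.289, σ ≈ 0.342

If T ~ Lognormal(μ,σ) then ln T ~ Normal(μ,σ), so the p-quantile of ln T is μ + z_p·σ.
ln(18.8) = 2.934 and ln(32.4) = 3.478; z_{0.15} = -1.036, z_{0.71} = 0.5534.
σ = (3.478 − 2.934)/(0.5534 − (-1.036)) = 0.342.
μ = 2.934 − (-1.036)·0.342 = 3.289.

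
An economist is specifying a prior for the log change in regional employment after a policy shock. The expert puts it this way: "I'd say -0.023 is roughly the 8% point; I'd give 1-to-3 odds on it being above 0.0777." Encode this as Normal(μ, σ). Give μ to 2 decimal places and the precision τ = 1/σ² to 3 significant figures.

μ = 0.05, τ = 426

The p-quantile of Normal(μ,σ) is μ + z_p·σ, with z_{0.08} = -1.405 and z_{0.75} = 0.6745.
Eliminate σ: μ = (z₂·x₁ − z₁·x₂)/(z₂ − z₁) = (0.6745·-0.023 − (-1.405)·0.0777)/2.08 = 0.05.
Then σ = (x₂ − x₁)/(z₂ − z₁) = (0.0777 − -0.023)/2.08 = 0.05.
Precision τ = 1/σ² = 1/0.04842² = 426.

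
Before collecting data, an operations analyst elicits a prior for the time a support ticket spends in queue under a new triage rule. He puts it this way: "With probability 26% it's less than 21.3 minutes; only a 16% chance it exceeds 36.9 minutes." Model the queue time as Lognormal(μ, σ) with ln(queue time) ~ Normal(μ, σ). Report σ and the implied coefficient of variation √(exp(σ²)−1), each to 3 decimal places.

σ ≈ 0.336, CV ≈ 0.345

If T ~ Lognormal(μ,σ) then ln T ~ Normal(μ,σ), so the p-quantile of ln T is μ + z_p·σ.
ln(21.3) = 3.059 and ln(36.9) = 3.608; z_{0.26} = -0.6433, z_{0.84} = 0.9945.
σ = (3.608 − 3.059)/(0.9945 − (-0.6433)) = 0.336.
μ = 3.059 − (-0.6433)·0.336 = 3.275.
CV = √(exp(σ²)−1) = √(exp(0.1126)−1) = 0.345.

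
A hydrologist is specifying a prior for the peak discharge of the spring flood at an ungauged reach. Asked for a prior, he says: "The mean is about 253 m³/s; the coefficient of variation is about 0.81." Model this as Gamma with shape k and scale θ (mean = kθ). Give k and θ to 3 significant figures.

k ≈ 1.52, θ ≈ 166

For Gamma(k, scale θ): mean = kθ, variance = kθ², so CV = 1/√k.
CV = 0.81, hence k = 1/CV² = 1.52.
Then θ = mean/k = 253/1.52 = 166.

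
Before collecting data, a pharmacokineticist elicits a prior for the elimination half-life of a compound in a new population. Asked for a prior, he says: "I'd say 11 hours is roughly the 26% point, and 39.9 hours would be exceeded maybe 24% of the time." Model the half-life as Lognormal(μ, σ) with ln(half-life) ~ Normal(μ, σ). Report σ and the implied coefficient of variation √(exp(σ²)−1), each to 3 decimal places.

σ ≈ 0.955, CV ≈ 1.220

If T ~ Lognormal(μ,σ) then ln T ~ Normal(μ,σ), so the p-quantile of ln T is μ + z_p·σ.
ln(11) = 2.398 and ln(39.9) = 3.686; z_{0.26} = -0.6433, z_{0.76} = 0.7063.
σ = (3.686 − 2.398)/(0.7063 − (-0.6433)) = 0.955.
μ = 2.398 − (-0.6433)·0.955 = 3.012.
CV = √(exp(σ²)−1) = √(exp(0.9114)−1) = 1.220.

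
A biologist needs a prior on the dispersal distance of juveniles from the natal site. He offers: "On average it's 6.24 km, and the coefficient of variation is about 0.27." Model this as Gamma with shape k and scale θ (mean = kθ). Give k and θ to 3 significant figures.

k ≈ 13.7, θ ≈ 0.455

For Gamma(k, scale θ): mean = kθ, variance = kθ², so CV = 1/√k.
CV = 0.27, hence k = 1/CV² = 13.7.
Then θ = mean/k = 6.24/13.7 = 0.455.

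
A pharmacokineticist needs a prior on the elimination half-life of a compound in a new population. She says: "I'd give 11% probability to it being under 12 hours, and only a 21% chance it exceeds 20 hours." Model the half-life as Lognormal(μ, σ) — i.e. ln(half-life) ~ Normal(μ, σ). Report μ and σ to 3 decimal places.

If T ~ Lognormal(μ,σ) then ln T ~ Normal(μ,σ), so the p-quantile of ln T is μ + z_p·σ.
ln(12) = 2.485 and ln(20) = 2.996; z_{0.11} = -1.227, z_{0.79} = 0.8064.
σ = (2.996 − 2.485)/(0.8064 − (-1.227)) = 0.251.
μ = 2.485 − (-1.227)·0.251 = 2.793.

μ ≈ 2.793, σ ≈ 0.251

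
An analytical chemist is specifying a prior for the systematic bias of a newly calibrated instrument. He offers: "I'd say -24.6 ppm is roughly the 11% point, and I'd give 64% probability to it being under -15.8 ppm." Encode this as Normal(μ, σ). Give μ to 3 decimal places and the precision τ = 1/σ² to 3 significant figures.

The p-quantile of Normal(μ,σ) is μ + z_p·σ, with z_{0.11} = -1.227 and z_{0.64} = 0.3585.
Eliminate σ: μ = (z₂·x₁ − z₁·x₂)/(z₂ − z₁) = (0.3585·-24.6 − (-1.227)·-15.8)/1.585 = -17.790.
Then σ = (x₂ − x₁)/(z₂ − z₁) = (-15.8 − -24.6)/1.585 = 5.552.
Precision τ = 1/σ² = 1/5.552² = 0.0324.

μ = -17.790, τ = 0.0324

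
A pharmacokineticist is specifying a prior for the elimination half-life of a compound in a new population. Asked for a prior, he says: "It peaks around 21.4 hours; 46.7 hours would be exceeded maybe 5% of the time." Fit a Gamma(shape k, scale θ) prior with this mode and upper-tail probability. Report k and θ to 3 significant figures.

k ≈ 5.52, θ ≈ 4.73

Gamma(k,θ) with k>1 has mode (k−1)θ, so θ = 21.4/(k−1).
Need P(X < 46.7) = 0.95 with θ tied to k this way. Start at k = 2, θ = 21.4: P(X<46.7) ≈ 0.641.
Too low — raise k to concentrate. Iterating converges to k ≈ 5.52.
Then θ = 21.4/(5.52−1) ≈ 4.73.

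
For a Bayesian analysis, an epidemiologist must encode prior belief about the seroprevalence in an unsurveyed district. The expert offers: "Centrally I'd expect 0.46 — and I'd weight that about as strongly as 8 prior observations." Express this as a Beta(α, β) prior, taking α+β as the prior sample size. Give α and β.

α = 3.68, β = 4.32

Under the effective-sample-size interpretation, Beta(α, β) has prior mean α/(α+β) and prior sample size α+β.
So α+β = 8 and α/(α+β) = 0.46, giving α = 0.46·8 = 3.68 and β = 8 − 3.68 = 4.32.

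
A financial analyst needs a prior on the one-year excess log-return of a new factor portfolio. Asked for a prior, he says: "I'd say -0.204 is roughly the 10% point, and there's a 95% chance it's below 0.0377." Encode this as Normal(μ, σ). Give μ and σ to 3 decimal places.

μ = -0.098, σ = 0.083

The p-quantile of Normal(μ,σ) is μ + z_p·σ, with z_{0.1} = -1.282 and z_{0.95} = 1.645.
Eliminate σ: μ = (z₂·x₁ − z₁·x₂)/(z₂ − z₁) = (1.645·-0.204 − (-1.282)·0.0377)/2.926 = -0.098.
Then σ = (x₂ − x₁)/(z₂ − z₁) = (0.0377 − -0.204)/2.926 = 0.083.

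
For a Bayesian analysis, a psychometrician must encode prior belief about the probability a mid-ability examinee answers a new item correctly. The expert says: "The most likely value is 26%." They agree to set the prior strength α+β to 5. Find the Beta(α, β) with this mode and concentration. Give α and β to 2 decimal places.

For α,β > 1 the Beta mode is (α−1)/(α+β−2). With α+β = 5, the mode is (α−1)/3.
Set (α−1)/3 = 0.26 → α = 1 + 0.26·3 = 1.78.
β = 5 − α = 3.22.

α = 1.78, β = 3.22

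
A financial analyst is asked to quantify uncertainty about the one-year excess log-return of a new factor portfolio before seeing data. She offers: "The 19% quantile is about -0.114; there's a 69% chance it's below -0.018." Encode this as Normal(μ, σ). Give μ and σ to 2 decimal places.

μ = -0.05, σ = 0.07

The p-quantile of Normal(μ,σ) is μ + z_p·σ, with z_{0.19} = -0.8779 and z_{0.69} = 0.4959.
Eliminate σ: μ = (z₂·x₁ − z₁·x₂)/(z₂ − z₁) = (0.4959·-0.114 − (-0.8779)·-0.018)/1.374 = -0.05.
Then σ = (x₂ − x₁)/(z₂ − z₁) = (-0.018 − -0.114)/1.374 = 0.07.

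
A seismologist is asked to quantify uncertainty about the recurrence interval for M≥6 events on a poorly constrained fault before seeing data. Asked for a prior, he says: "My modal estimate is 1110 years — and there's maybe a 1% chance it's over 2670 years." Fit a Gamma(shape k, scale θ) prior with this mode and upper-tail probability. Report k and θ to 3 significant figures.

k ≈ 7.14, θ ≈ 181

Gamma(k,θ) with k>1 has mode (k−1)θ, so θ = 1110/(k−1).
Need P(X < 2670) = 0.99 with θ tied to k this way. Start at k = 2, θ = 1110: P(X<2670) ≈ 0.693.
Too low — raise k to concentrate. Iterating converges to k ≈ 7.14.
Then θ = 1110/(7.14−1) ≈ 181.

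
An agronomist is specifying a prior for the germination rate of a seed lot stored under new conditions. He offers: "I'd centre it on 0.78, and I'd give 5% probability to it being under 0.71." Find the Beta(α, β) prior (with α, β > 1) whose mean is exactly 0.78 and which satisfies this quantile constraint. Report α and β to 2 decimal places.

α ≈ 79.94, β ≈ 22.55

With mean 0.78 fixed, write α = 0.78s, β = 0.22s where s = α+β.
Need P(θ < 0.71) = 0.05 under Beta(0.78s, 0.22s). Normal approximation: (q−m)/√(m(1−m)/s) ≈ z_{0.05} = -1.64, so s ≈ 0.78·0.22·(-1.64)²/(0.71−0.78)² = 94.7.
At s = 94.7: P(θ<0.71) ≈ 0.057. Adjusting to match 0.05 gives s ≈ 102.49.
So α = 0.78·102.49 ≈ 79.94, β = 0.22·102.49 ≈ 22.55.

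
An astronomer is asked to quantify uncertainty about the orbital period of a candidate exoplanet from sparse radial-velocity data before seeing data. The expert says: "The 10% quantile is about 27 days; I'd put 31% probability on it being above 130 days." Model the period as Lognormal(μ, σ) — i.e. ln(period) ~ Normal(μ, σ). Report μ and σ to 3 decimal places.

μ ≈ 4.429, σ ≈ 0.884

If T ~ Lognormal(μ,σ) then ln T ~ Normal(μ,σ), so the p-quantile of ln T is μ + z_p·σ.
ln(27) = 3.296 and ln(130) = 4.868; z_{0.1} = -1.282, z_{0.69} = 0.4959.
σ = (4.868 − 3.296)/(0.4959 − (-1.282)) = 0.884.
μ = 3.296 − (-1.282)·0.884 = 4.429.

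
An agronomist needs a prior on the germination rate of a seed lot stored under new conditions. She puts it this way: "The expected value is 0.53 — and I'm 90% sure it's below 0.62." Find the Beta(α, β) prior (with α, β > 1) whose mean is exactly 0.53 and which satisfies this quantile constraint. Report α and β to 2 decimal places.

With mean 0.53 fixed, write α = 0.53s, β = 0.47s where s = α+β.
Need P(θ < 0.62) = 0.9 under Beta(0.53s, 0.47s). Normal approximation: (q−m)/√(m(1−m)/s) ≈ z_{0.9} = 1.28, so s ≈ 0.53·0.47·(1.28)²/(0.62−0.53)² = 50.5.
At s = 50.5: P(θ<0.62) ≈ 0.901. Adjusting to match 0.9 gives s ≈ 49.88.
So α = 0.53·49.88 ≈ 26.44, β = 0.47·49.88 ≈ 23.44.

α ≈ 26.44, β ≈ 23.44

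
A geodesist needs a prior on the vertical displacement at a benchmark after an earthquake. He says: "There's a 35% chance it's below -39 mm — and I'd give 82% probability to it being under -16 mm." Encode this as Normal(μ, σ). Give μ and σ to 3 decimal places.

μ = -32.186, σ = 17.683

For Normal(μ,σ), the p-quantile is μ + z_p·σ. Here z_{0.35} = -0.3853, z_{0.82} = 0.9154.
So -39 = μ − 0.3853σ and -16 = μ + 0.9154σ.
Subtracting: σ = (-16 − -39)/(0.9154 − (-0.3853)) = 17.683.
Then μ = -39 − (-0.3853)·17.683 = -32.186.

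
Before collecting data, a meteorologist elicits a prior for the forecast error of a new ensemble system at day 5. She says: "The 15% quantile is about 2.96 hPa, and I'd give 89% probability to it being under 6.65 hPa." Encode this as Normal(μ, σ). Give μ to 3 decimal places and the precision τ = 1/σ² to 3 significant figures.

The p-quantile of Normal(μ,σ) is μ + z_p·σ, with z_{0.15} = -1.036 and z_{0.89} = 1.227.
Eliminate σ: μ = (z₂·x₁ − z₁·x₂)/(z₂ − z₁) = (1.227·2.96 − (-1.036)·6.65)/2.263 = 4.650.
Then σ = (x₂ − x₁)/(z₂ − z₁) = (6.65 − 2.96)/2.263 = 1.631.
Precision τ = 1/σ² = 1/1.631² = 0.376.

μ = 4.650, τ = 0.376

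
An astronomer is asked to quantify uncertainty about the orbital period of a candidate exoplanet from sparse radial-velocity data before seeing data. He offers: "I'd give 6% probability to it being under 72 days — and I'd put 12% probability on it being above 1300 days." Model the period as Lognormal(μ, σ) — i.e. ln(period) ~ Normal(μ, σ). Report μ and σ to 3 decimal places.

μ ≈ 5.925, σ ≈ 1.060

If T ~ Lognormal(μ,σ) then ln T ~ Normal(μ,σ), so the p-quantile of ln T is μ + z_p·σ.
ln(72) = 4.277 and ln(1300) = 7.17; z_{0.06} = -1.555, z_{0.88} = 1.175.
σ = (7.17 − 4.277)/(1.175 − (-1.555)) = 1.060.
μ = 4.277 − (-1.555)·1.060 = 5.925.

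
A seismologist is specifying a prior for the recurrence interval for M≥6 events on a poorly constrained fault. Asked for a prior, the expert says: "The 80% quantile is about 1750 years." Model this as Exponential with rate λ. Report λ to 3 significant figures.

λ ≈ 0.00092

P(T < 1750.0) = 1 − e^(−λ·1750.0) = 0.8, so λ = −ln(1−0.8)/1750.0 = −ln(0.2)/1750.0 = 0.00092.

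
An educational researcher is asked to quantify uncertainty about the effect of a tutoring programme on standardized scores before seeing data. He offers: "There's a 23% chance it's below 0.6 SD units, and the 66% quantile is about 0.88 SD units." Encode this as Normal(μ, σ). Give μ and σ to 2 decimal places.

μ = 0.78, σ = 0.24

For Normal(μ,σ), the p-quantile is μ + z_p·σ. Here z_{0.23} = -0.7388, z_{0.66} = 0.4125.
So 0.6 = μ − 0.7388σ and 0.88 = μ + 0.4125σ.
Subtracting: σ = (0.88 − 0.6)/(0.4125 − (-0.7388)) = 0.24.
Then μ = 0.6 − (-0.7388)·0.24 = 0.78.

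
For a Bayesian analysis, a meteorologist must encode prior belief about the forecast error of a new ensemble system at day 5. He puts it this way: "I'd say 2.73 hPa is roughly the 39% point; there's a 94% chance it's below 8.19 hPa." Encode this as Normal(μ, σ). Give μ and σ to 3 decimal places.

For Normal(μ,σ), the p-quantile is μ + z_p·σ. Here z_{0.39} = -0.2793, z_{0.94} = 1.555.
So 2.73 = μ − 0.2793σ and 8.19 = μ + 1.555σ.
Subtracting: σ = (8.19 − 2.73)/(1.555 − (-0.2793)) = 2.977.
Then μ = 2.73 − (-0.2793)·2.977 = 3.562.

μ = 3.562, σ = 2.977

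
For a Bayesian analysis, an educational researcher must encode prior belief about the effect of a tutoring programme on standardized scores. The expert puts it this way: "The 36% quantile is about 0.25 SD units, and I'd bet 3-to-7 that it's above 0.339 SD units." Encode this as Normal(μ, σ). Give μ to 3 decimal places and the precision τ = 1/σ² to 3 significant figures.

μ = 0.286, τ = 98.4

The p-quantile of Normal(μ,σ) is μ + z_p·σ, with z_{0.36} = -0.3585 and z_{0.7} = 0.5244.
Eliminate σ: μ = (z₂·x₁ − z₁·x₂)/(z₂ − z₁) = (0.5244·0.25 − (-0.3585)·0.339)/0.8829 = 0.286.
Then σ = (x₂ − x₁)/(z₂ − z₁) = (0.339 − 0.25)/0.8829 = 0.101.
Precision τ = 1/σ² = 1/0.1008² = 98.4.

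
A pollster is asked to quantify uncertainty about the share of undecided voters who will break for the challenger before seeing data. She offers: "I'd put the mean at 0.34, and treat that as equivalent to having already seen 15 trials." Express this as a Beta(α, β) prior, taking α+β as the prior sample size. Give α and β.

α = 5.1, β = 9.9

Under the effective-sample-size interpretation, Beta(α, β) has prior mean α/(α+β) and prior sample size α+β.
So α+β = 15 and α/(α+β) = 0.34, giving α = 0.34·15 = 5.1 and β = 15 − 5.1 = 9.9.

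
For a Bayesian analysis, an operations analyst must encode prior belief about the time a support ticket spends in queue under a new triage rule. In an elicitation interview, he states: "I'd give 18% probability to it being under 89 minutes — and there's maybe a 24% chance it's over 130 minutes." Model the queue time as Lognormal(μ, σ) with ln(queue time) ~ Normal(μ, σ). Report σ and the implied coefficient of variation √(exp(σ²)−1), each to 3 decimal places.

σ ≈ 0.234, CV ≈ 0.237

If T ~ Lognormal(μ,σ) then ln T ~ Normal(μ,σ), so the p-quantile of ln T is μ + z_p·σ.
ln(89) = 4.489 and ln(130) = 4.868; z_{0.18} = -0.9154, z_{0.76} = 0.7063.
σ = (4.868 − 4.489)/(0.7063 − (-0.9154)) = 0.234.
μ = 4.489 − (-0.9154)·0.234 = 4.703.
CV = √(exp(σ²)−1) = √(exp(0.0546)−1) = 0.237.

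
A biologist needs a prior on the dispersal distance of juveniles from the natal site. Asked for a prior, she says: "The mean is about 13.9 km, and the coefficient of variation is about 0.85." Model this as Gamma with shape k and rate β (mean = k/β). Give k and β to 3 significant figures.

For Gamma(k, rate β): mean = k/β, variance = k/β², so CV = 1/√k.
CV = 0.85, hence k = 1/CV² = 1.38.
Then β = k/mean = 1.38/13.9 = 0.0996.

k ≈ 1.38, β ≈ 0.0996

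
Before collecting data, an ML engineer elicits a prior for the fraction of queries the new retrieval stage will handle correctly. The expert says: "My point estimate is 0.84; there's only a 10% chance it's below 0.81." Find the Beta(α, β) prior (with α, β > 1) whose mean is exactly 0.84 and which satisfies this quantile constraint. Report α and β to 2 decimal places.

α ≈ 213.05, β ≈ 40.58

With mean 0.84 fixed, write α = 0.84s, β = 0.16s where s = α+β.
Need P(θ < 0.81) = 0.1 under Beta(0.84s, 0.16s). Normal approximation: (q−m)/√(m(1−m)/s) ≈ z_{0.1} = -1.28, so s ≈ 0.84·0.16·(-1.28)²/(0.81−0.84)² = 245.3.
At s = 245.3: P(θ<0.81) ≈ 0.104. Adjusting to match 0.1 gives s ≈ 253.63.
So α = 0.84·253.63 ≈ 213.05, β = 0.16·253.63 ≈ 40.58.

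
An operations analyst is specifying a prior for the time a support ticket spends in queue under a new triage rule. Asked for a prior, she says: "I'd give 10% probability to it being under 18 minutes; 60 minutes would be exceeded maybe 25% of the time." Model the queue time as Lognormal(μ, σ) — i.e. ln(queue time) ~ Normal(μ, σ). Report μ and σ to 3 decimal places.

μ ≈ 3.679, σ ≈ 0.616

If T ~ Lognormal(μ,σ) then ln T ~ Normal(μ,σ), so the p-quantile of ln T is μ + z_p·σ.
ln(18) = 2.89 and ln(60) = 4.094; z_{0.1} = -1.282, z_{0.75} = 0.6745.
σ = (4.094 − 2.89)/(0.6745 − (-1.282)) = 0.616.
μ = 2.89 − (-1.282)·0.616 = 3.679.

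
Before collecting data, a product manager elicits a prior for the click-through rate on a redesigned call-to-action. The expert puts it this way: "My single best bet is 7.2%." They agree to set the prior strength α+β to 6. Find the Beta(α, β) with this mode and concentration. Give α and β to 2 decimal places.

For α,β > 1 the Beta mode is (α−1)/(α+β−2). With α+β = 6, the mode is (α−1)/4.
Set (α−1)/4 = 0.072 → α = 1 + 0.072·4 = 1.29.
β = 6 − α = 4.71.

α = 1.29, β = 4.71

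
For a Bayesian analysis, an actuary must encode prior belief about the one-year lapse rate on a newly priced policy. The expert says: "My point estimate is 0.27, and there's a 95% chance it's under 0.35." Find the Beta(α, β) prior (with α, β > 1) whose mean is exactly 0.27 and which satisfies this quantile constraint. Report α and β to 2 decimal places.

With mean 0.27 fixed, write α = 0.27s, β = 0.73s where s = α+β.
Need P(θ < 0.35) = 0.95 under Beta(0.27s, 0.73s). Normal approximation: (q−m)/√(m(1−m)/s) ≈ z_{0.95} = 1.64, so s ≈ 0.27·0.73·(1.64)²/(0.35−0.27)² = 83.3.
At s = 83.3: P(θ<0.35) ≈ 0.945. Adjusting to match 0.95 gives s ≈ 88.73.
So α = 0.27·88.73 ≈ 23.96, β = 0.73·88.73 ≈ 64.78.

α ≈ 23.96, β ≈ 64.78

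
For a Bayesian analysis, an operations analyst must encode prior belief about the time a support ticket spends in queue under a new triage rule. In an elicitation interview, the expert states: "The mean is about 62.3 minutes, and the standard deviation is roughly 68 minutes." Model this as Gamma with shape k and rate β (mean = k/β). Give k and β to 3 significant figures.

For Gamma(k, rate β): mean = k/β, variance = k/β², so CV = 1/√k.
CV = SD/mean = 68/62.3 = 1.091, hence k = 1/CV² = 0.839.
Then β = k/mean = 0.839/62.3 = 0.0135.

k ≈ 0.839, β ≈ 0.0135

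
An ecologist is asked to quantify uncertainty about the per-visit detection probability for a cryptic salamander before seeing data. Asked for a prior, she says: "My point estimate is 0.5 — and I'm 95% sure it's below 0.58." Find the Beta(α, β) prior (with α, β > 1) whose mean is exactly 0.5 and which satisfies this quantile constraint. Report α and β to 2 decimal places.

With mean 0.5 fixed, write α = 0.5s, β = 0.5s where s = α+β.
Need P(θ < 0.58) = 0.95 under Beta(0.5s, 0.5s). Normal approximation: (q−m)/√(m(1−m)/s) ≈ z_{0.95} = 1.64, so s ≈ 0.5·0.5·(1.64)²/(0.58−0.5)² = 105.7.
At s = 105.7: P(θ<0.58) ≈ 0.951. Adjusting to match 0.95 gives s ≈ 104.82.
So α = 0.5·104.82 ≈ 52.41, β = 0.5·104.82 ≈ 52.41.

α ≈ 52.41, β ≈ 52.41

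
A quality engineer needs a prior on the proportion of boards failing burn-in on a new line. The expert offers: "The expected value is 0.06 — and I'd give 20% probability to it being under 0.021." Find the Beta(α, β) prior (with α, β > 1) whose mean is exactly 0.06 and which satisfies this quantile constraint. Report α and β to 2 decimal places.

α ≈ 1.51, β ≈ 23.58

With mean 0.06 fixed, write α = 0.06s, β = 0.94s where s = α+β.
Need P(θ < 0.021) = 0.2 under Beta(0.06s, 0.94s). Normal approximation: (q−m)/√(m(1−m)/s) ≈ z_{0.2} = -0.842, so s ≈ 0.06·0.94·(-0.842)²/(0.021−0.06)² = 26.3.
At s = 26.3: P(θ<0.021) ≈ 0.191. Adjusting to match 0.2 gives s ≈ 25.09.
So α = 0.06·25.09 ≈ 1.51, β = 0.94·25.09 ≈ 23.58.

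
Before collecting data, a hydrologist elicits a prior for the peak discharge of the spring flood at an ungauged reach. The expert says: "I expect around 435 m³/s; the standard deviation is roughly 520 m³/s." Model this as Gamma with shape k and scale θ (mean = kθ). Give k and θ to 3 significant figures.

For Gamma(k, scale θ): mean = kθ, variance = kθ², so CV = 1/√k.
CV = SD/mean = 520/435 = 1.195, hence k = 1/CV² = 0.7.
Then θ = mean/k = 435/0.7 = 622.

k ≈ 0.7, θ ≈ 622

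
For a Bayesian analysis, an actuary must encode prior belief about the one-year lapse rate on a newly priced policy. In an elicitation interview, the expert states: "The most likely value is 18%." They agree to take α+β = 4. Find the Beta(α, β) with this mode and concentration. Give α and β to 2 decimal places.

For α,β > 1 the Beta mode is (α−1)/(α+β−2). With α+β = 4, the mode is (α−1)/2.
Set (α−1)/2 = 0.18 → α = 1 + 0.18·2 = 1.36.
β = 4 − α = 2.64.

α = 1.36, β = 2.64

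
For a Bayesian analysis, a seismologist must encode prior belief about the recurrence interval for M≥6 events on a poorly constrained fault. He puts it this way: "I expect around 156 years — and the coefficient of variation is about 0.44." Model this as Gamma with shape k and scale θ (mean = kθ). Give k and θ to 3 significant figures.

k ≈ 5.17, θ ≈ 30.2

For Gamma(k, scale θ): mean = kθ, variance = kθ², so CV = 1/√k.
CV = 0.44, hence k = 1/CV² = 5.17.
Then θ = mean/k = 156/5.17 = 30.2.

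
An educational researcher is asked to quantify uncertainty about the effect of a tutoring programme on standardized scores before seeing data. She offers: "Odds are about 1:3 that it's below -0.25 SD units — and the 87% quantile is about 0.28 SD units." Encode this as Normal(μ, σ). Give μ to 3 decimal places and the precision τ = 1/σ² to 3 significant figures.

The p-quantile of Normal(μ,σ) is μ + z_p·σ, with z_{0.25} = -0.6745 and z_{0.87} = 1.126.
Eliminate σ: μ = (z₂·x₁ − z₁·x₂)/(z₂ − z₁) = (1.126·-0.25 − (-0.6745)·0.28)/1.801 = -0.051.
Then σ = (x₂ − x₁)/(z₂ − z₁) = (0.28 − -0.25)/1.801 = 0.294.
Precision τ = 1/σ² = 1/0.2943² = 11.5.

μ = -0.051, τ = 11.5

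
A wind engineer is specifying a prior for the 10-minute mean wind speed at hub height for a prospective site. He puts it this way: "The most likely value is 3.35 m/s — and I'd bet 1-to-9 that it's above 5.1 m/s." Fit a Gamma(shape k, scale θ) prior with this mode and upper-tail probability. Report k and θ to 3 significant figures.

Gamma(k,θ) with k>1 has mode (k−1)θ, so θ = 3.35/(k−1).
Need P(X < 5.1) = 0.9 with θ tied to k this way. Start at k = 2, θ = 3.35: P(X<5.1) ≈ 0.450.
Too low — raise k to concentrate. Iterating converges to k ≈ 11.6.
Then θ = 3.35/(11.6−1) ≈ 0.317.

k ≈ 11.6, θ ≈ 0.317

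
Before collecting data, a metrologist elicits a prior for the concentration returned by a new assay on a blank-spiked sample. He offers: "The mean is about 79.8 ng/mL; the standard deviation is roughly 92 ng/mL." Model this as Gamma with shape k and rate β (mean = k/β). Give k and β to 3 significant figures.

k ≈ 0.752, β ≈ 0.00943

For Gamma(k, rate β): mean = k/β, variance = k/β², so CV = 1/√k.
CV = SD/mean = 92/79.8 = 1.153, hence k = 1/CV² = 0.752.
Then β = k/mean = 0.752/79.8 = 0.00943.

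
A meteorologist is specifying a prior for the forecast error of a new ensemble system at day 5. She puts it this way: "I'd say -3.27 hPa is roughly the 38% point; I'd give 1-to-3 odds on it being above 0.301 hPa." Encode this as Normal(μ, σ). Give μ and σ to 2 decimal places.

The p-quantile of Normal(μ,σ) is μ + z_p·σ, with z_{0.38} = -0.3055 and z_{0.75} = 0.6745.
Eliminate σ: μ = (z₂·x₁ − z₁·x₂)/(z₂ − z₁) = (0.6745·-3.27 − (-0.3055)·0.301)/0.98 = -2.16.
Then σ = (x₂ − x₁)/(z₂ − z₁) = (0.301 − -3.27)/0.98 = 3.64.

μ = -2.16, σ = 3.64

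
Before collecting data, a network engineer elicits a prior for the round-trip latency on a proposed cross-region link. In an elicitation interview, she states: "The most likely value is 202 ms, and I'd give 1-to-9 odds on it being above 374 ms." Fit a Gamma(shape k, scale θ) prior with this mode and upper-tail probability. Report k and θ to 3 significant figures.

k ≈ 6.03, θ ≈ 40.2

Gamma(k,θ) with k>1 has mode (k−1)θ, so θ = 202/(k−1).
Need P(X < 374) = 0.9 with θ tied to k this way. Start at k = 2, θ = 202: P(X<374) ≈ 0.552.
Too low — raise k to concentrate. Iterating converges to k ≈ 6.03.
Then θ = 202/(6.03−1) ≈ 40.2.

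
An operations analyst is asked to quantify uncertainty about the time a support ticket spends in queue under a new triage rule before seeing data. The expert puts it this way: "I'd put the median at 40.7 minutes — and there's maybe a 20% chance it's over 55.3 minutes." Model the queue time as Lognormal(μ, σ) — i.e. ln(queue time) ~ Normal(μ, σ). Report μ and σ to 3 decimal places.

μ ≈ 3.706, σ ≈ 0.364

If T ~ Lognormal(μ,σ) then ln T ~ Normal(μ,σ), so the p-quantile of ln T is μ + z_p·σ.
ln(40.7) = 3.706 and ln(55.3) = 4.013; z_{0.5} = 0, z_{0.8} = 0.8416.
σ = (4.013 − 3.706)/(0.8416 − (0)) = 0.364.
μ = 3.706 − (0)·0.364 = 3.706.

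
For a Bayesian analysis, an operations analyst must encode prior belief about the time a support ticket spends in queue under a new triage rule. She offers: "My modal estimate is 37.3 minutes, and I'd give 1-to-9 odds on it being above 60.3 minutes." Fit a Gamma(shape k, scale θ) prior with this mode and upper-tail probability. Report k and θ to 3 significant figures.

Gamma(k,θ) with k>1 has mode (k−1)θ, so θ = 37.3/(k−1).
Need P(X < 60.3) = 0.9 with θ tied to k this way. Start at k = 2, θ = 37.3: P(X<60.3) ≈ 0.480.
Too low — raise k to concentrate. Iterating converges to k ≈ 9.15.
Then θ = 37.3/(9.15−1) ≈ 4.57.

k ≈ 9.15, θ ≈ 4.57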